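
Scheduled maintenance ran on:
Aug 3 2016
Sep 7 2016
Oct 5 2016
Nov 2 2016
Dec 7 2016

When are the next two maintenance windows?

Jan 4 2017, Feb 1 2017

Gaps: 35, 28, 28, 35 days — a mix of 28 and 35. Every date is a Wednesday.
Each is the 1st Wednesday of its month.
1st Wednesday of January 2017: Jan 4 2017.
February 2017 — 1st Wednesday is Feb 1 2017.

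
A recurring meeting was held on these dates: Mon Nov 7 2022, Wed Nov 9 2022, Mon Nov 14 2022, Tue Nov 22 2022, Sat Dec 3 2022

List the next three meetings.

Sat Dec 17 2022, Tue Jan 3 2023, Mon Jan 23 2023

Gaps: 2, 5, 8, 11 days — each gap is 3 larger than the previous one.
Next gap: 14 days. Sat Dec 3 2022 + 14 days = Sat Dec 17 2022.
Next gap: 17 days. Sat Dec 17 2022 + 17 days = Tue Jan 3 2023.
Next gap: 20 days. Tue Jan 3 2023 + 20 days = Mon Jan 23 2023.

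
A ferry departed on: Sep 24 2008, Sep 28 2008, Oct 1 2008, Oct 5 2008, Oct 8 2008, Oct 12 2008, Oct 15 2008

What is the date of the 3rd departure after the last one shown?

Gaps: 4, 3, 4, 3, 4, 3 days — not constant, but cyclic with period 2.
The events fall on every Wednesday and Sunday.
Next Sunday: Oct 19 2008.
Next Wednesday: Oct 22 2008.
Next Sunday: Oct 26 2008.

Oct 26 2008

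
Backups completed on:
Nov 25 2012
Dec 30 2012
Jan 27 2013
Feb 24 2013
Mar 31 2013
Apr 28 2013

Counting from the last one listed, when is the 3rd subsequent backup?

These are Sundays with 35, 28, 28, 35, 28-day gaps.
Each is the final Sunday of its month — Dec 30 2012 is past the 28th, so '4th Sunday' doesn't fit.
Last Sunday of May 2013: May 26 2013.
June 2013 ends with Sunday Jun 30 2013.
July 2013 ends with Sunday Jul 28 2013.

Jul 28 2013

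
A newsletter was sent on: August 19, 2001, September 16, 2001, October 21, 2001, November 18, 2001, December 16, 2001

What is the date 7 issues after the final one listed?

July 21, 2002

Gaps: 28, 35, 28, 28 days — a mix of 28 and 35. Every date is a Sunday.
Each is the 3rd Sunday of its month.
January 2002 — 3rd Sunday is January 20, 2002.
3rd Sunday of February 2002: February 17, 2002.
3rd Sunday of March 2002: March 17, 2002.
April 2002 — 3rd Sunday is April 21, 2002.
May 2002 — 3rd Sunday is May 19, 2002.
June 2002 — 3rd Sunday is June 16, 2002.
July 2002 — 3rd Sunday is July 21, 2002.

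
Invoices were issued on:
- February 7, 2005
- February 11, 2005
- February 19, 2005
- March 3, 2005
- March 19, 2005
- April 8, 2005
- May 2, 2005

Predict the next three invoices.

May 30, 2005; July 1, 2005; August 6, 2005

Intervals are 4, 8, 12, 16, 20, 24 days — an arithmetic progression with common difference 4.
Next gap: 28 days. May 2, 2005 + 28 days = May 30, 2005.
Next gap: 32 days. May 30, 2005 + 32 days = July 1, 2005.
Next gap: 36 days. July 1, 2005 + 36 days = August 6, 2005.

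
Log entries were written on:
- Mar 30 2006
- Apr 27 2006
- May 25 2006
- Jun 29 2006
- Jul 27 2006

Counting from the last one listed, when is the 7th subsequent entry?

Every date is a Thursday; gaps 28, 28, 35, 28 days.
Each is the last Thursday of its month (at least one falls on the 29th or later, ruling out '4th Thursday').
August 2006 ends with Thursday Aug 31 2006.
September 2006 ends with Thursday Sep 28 2006.
October 2006 ends with Thursday Oct 26 2006.
Last Thursday of November 2006: Nov 30 2006.
Last Thursday of December 2006: Dec 28 2006.
January 2007 ends with Thursday Jan 25 2007.
February 2007 ends with Thursday Feb 22 2007.

Feb 22 2007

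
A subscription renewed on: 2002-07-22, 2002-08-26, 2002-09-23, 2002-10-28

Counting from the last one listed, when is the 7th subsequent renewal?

These are Mondays at 28- or 35-day spacing (35, 28, 35).
The pattern: 4th Monday of the month.
November 2002 — 4th Monday is 2002-11-25.
4th Monday of December 2002: 2002-12-23.
January 2003 — 4th Monday is 2003-01-27.
4th Monday of February 2003: 2003-02-24.
March 2003 — 4th Monday is 2003-03-24.
April 2003 — 4th Monday is 2003-04-28.
May 2003 — 4th Monday is 2003-05-26.

2003-05-26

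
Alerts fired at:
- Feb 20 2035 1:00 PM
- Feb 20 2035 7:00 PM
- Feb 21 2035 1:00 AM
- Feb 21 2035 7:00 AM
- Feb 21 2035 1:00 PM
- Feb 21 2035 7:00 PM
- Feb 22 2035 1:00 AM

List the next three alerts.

Feb 22 2035 7:00 AM, Feb 22 2035 1:00 PM, Feb 22 2035 7:00 PM

Gaps: 6, 6, 6, 6, 6, 6 hours — each event is 6 hours after the previous one.
Feb 22 2035 1:00 AM + 6 h = Feb 22 2035 7:00 AM.
Feb 22 2035 7:00 AM + 6 h = Feb 22 2035 1:00 PM.
Feb 22 2035 1:00 PM + 6 h = Feb 22 2035 7:00 PM.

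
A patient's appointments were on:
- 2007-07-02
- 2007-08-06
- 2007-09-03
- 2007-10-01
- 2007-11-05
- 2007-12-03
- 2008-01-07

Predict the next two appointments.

2008-02-04, 2008-03-03

These are Mondays at 28- or 35-day spacing (35, 28, 28, 35, 28, 35).
The pattern: 1st Monday of the month.
February 2008 — 1st Monday is 2008-02-04.
1st Monday of March 2008: 2008-03-03.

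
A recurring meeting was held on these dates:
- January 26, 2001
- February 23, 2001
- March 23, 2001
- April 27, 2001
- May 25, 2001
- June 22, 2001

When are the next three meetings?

July 27, 2001; August 24, 2001; September 28, 2001

All dates are Fridays, 28, 28, 35, 28, 28 days apart.
Specifically, the 4th Friday of each month.
4th Friday of July 2001: July 27, 2001.
August 2001 — 4th Friday is August 24, 2001.
4th Friday of September 2001: September 28, 2001.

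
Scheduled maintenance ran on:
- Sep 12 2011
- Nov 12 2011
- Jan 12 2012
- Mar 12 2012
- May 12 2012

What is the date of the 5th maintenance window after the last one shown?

Each date is the 12th; the gaps (61, 61, 60, 61) track the month lengths.
The rule is the 12th of every 2 months.
July 2012: Jul 12 2012.
Next: September 2012 → Sep 12 2012.
Next: November 2012 → Nov 12 2012.
Next: January 2013 → Jan 12 2013.
Next: March 2013 → Mar 12 2013.

Mar 12 2013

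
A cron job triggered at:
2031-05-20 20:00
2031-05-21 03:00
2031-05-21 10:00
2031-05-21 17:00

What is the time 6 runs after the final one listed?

2031-05-23 11:00

The interval is a steady 7 hours (7, 7, 7).
2031-05-21 17:00 + 7 h = 2031-05-22 00:00.
2031-05-22 00:00 + 7 h = 2031-05-22 07:00.
2031-05-22 07:00 + 7 h = 2031-05-22 14:00.
2031-05-22 14:00 + 7 h = 2031-05-22 21:00.
2031-05-22 21:00 + 7 h = 2031-05-23 04:00.
2031-05-23 04:00 + 7 h = 2031-05-23 11:00.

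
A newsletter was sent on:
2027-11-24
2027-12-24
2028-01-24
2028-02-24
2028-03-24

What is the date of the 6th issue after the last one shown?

The day-of-month is always 24 (30, 31, 31, 29 days between events).
So this recurs on the 24th of each month.
April 2028: 2028-04-24.
Next: May 2028 → 2028-05-24.
June 2028: 2028-06-24.
July 2028: 2028-07-24.
Next: August 2028 → 2028-08-24.
September 2028: 2028-09-24.

2028-09-24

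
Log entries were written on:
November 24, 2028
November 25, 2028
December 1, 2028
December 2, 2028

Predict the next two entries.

The gap pattern 1, 6, 1 repeats every 2 events.
These are the Fridays and Saturdays of each week.
The following Friday is December 8, 2028.
The following Saturday is December 9, 2028.

December 8, 2028; December 9, 2028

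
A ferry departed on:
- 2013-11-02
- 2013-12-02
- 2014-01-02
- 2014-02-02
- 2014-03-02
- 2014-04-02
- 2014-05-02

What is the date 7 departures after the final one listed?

2014-12-02

Each date is the 2nd; the gaps (30, 31, 31, 28, 31, 30) track the month lengths.
The rule is the 2nd of each month.
June 2014: 2014-06-02.
July 2014: 2014-07-02.
August 2014: 2014-08-02.
September 2014: 2014-09-02.
Next: October 2014 → 2014-10-02.
Next: November 2014 → 2014-11-02.
Next: December 2014 → 2014-12-02.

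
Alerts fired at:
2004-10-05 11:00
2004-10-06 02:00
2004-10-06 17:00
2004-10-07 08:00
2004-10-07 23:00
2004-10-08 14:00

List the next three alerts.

Spacing: 15, 15, 15, 15, 15 h — constant 15 h.
2004-10-08 14:00 + 15 h = 2004-10-09 05:00.
2004-10-09 05:00 + 15 h = 2004-10-09 20:00.
2004-10-09 20:00 + 15 h = 2004-10-10 11:00.

2004-10-09 05:00, 2004-10-09 20:00, 2004-10-10 11:00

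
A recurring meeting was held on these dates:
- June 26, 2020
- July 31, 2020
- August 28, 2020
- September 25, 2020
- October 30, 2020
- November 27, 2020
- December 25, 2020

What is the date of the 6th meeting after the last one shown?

June 25, 2021

Every date is a Friday; gaps 35, 28, 28, 35, 28, 28 days.
Each is the last Friday of its month (at least one falls on the 29th or later, ruling out '4th Friday').
Last Friday of January 2021: January 29, 2021.
Last Friday of February 2021: February 26, 2021.
Last Friday of March 2021: March 26, 2021.
Last Friday of April 2021: April 30, 2021.
Last Friday of May 2021: May 28, 2021.
June 2021 ends with Friday June 25, 2021.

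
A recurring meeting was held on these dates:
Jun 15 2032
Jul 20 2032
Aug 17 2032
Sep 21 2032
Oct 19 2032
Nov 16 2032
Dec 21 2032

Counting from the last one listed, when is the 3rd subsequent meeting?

Mar 15 2033

Gaps: 35, 28, 35, 28, 28, 35 days — a mix of 28 and 35. Every date is a Tuesday.
Each is the 3rd Tuesday of its month.
January 2033 — 3rd Tuesday is Jan 18 2033.
3rd Tuesday of February 2033: Feb 15 2033.
March 2033 — 3rd Tuesday is Mar 15 2033.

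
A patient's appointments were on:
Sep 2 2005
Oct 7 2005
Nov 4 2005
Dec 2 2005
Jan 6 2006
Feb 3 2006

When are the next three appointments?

Mar 3 2006, Apr 7 2006, May 5 2006

All dates are Fridays, 35, 28, 28, 35, 28 days apart.
Specifically, the 1st Friday of each month.
1st Friday of March 2006: Mar 3 2006.
April 2006 — 1st Friday is Apr 7 2006.
May 2006 — 1st Friday is May 5 2006.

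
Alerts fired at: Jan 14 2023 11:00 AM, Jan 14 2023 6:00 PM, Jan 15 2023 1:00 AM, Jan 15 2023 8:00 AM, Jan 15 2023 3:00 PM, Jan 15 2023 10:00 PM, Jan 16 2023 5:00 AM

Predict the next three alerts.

Spacing: 7, 7, 7, 7, 7, 7 h — constant 7 h.
Jan 16 2023 5:00 AM + 7 h = Jan 16 2023 12:00 PM.
Jan 16 2023 12:00 PM + 7 h = Jan 16 2023 7:00 PM.
Jan 16 2023 7:00 PM + 7 h = Jan 17 2023 2:00 AM.

Jan 16 2023 12:00 PM, Jan 16 2023 7:00 PM, Jan 17 2023 2:00 AM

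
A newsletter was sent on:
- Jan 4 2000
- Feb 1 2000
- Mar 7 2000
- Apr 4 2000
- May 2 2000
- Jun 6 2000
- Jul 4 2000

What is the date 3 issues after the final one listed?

Oct 3 2000

These are Tuesdays at 28- or 35-day spacing (28, 35, 28, 28, 35, 28).
The pattern: 1st Tuesday of the month.
1st Tuesday of August 2000: Aug 1 2000.
1st Tuesday of September 2000: Sep 5 2000.
October 2000 — 1st Tuesday is Oct 3 2000.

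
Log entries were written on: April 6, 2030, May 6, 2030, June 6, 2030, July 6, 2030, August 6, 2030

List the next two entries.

September 6, 2030; October 6, 2030

Gaps: 30, 31, 30, 31 days — not constant. Every event is on the 6th of the month.
Pattern: the 6th of each month.
Next: September 2030 → September 6, 2030.
Next: October 2030 → October 6, 2030.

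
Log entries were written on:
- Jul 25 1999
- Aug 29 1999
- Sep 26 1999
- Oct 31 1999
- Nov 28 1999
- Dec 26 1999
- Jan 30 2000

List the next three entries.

Feb 27 2000, Mar 26 2000, Apr 30 2000

These are Sundays with 35, 28, 35, 28, 28, 35-day gaps.
Each is the final Sunday of its month — Aug 29 1999 is past the 28th, so '4th Sunday' doesn't fit.
Last Sunday of February 2000: Feb 27 2000.
Last Sunday of March 2000: Mar 26 2000.
Last Sunday of April 2000: Apr 30 2000.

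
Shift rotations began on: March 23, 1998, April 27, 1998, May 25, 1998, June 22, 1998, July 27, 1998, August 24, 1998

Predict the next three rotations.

September 28, 1998; October 26, 1998; November 23, 1998

All dates are Mondays, 35, 28, 28, 35, 28 days apart.
Specifically, the 4th Monday of each month.
4th Monday of September 1998: September 28, 1998.
October 1998 — 4th Monday is October 26, 1998.
November 1998 — 4th Monday is November 23, 1998.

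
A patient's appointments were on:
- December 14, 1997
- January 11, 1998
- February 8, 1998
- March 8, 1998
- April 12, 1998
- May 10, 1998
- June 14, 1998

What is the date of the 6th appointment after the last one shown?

All dates are Sundays, 28, 28, 28, 35, 28, 35 days apart.
Specifically, the 2nd Sunday of each month.
July 1998 — 2nd Sunday is July 12, 1998.
August 1998 — 2nd Sunday is August 9, 1998.
2nd Sunday of September 1998: September 13, 1998.
October 1998 — 2nd Sunday is October 11, 1998.
2nd Sunday of November 1998: November 8, 1998.
2nd Sunday of December 1998: December 13, 1998.

December 13, 1998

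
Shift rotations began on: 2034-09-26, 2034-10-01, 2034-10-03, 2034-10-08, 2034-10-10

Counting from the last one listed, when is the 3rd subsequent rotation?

The gap pattern 5, 2, 5, 2 repeats every 2 events.
These are the Tuesdays and Sundays of each week.
Next Sunday: 2034-10-15.
The following Tuesday is 2034-10-17.
Next Sunday: 2034-10-22.

2034-10-22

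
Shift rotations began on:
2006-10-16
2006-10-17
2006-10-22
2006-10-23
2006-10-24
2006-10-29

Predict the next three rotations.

2006-10-30, 2006-10-31, 2006-11-05

Gaps: 1, 5, 1, 1, 5 days — not constant, but cyclic with period 3.
The events fall on every Monday, Tuesday and Sunday.
The following Monday is 2006-10-30.
Next Tuesday: 2006-10-31.
Next Sunday: 2006-11-05.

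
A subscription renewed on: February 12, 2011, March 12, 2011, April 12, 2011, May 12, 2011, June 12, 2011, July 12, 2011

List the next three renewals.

Each date is the 12th; the gaps (28, 31, 30, 31, 30) track the month lengths.
The rule is the 12th of each month.
Next: August 2011 → August 12, 2011.
Next: September 2011 → September 12, 2011.
October 2011: October 12, 2011.

August 12, 2011; September 12, 2011; October 12, 2011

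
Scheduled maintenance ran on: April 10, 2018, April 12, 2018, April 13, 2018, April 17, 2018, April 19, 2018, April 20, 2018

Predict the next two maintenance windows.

The gap pattern 2, 1, 4, 2, 1 repeats every 3 events.
These are the Tuesdays, Thursdays and Fridays of each week.
Next Tuesday: April 24, 2018.
The following Thursday is April 26, 2018.

April 24, 2018; April 26, 2018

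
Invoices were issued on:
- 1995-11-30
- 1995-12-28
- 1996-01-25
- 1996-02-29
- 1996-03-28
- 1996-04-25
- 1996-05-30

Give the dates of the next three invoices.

1996-06-27, 1996-07-25, 1996-08-29

All Thursdays; the gaps (28, 28, 35, 28, 28, 35) vary with month length.
This is the last Thursday of each month.
June 1996 ends with Thursday 1996-06-27.
Last Thursday of July 1996: 1996-07-25.
Last Thursday of August 1996: 1996-08-29.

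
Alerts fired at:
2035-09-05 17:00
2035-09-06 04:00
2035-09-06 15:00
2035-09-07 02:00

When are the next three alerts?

2035-09-07 13:00, 2035-09-08 00:00, 2035-09-08 11:00

The interval is a steady 11 hours (11, 11, 11).
2035-09-07 02:00 + 11 h = 2035-09-07 13:00.
2035-09-07 13:00 + 11 h = 2035-09-08 00:00.
2035-09-08 00:00 + 11 h = 2035-09-08 11:00.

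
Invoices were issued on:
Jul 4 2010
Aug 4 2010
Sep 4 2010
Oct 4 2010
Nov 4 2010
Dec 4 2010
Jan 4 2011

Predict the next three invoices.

Gaps: 31, 31, 30, 31, 30, 31 days — not constant. Every event is on the 4th of the month.
Pattern: the 4th of each month.
February 2011: Feb 4 2011.
March 2011: Mar 4 2011.
April 2011: Apr 4 2011.

Feb 4 2011, Mar 4 2011, Apr 4 2011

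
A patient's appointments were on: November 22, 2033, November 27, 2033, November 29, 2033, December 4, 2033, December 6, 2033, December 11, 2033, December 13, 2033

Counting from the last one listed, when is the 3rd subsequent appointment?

December 25, 2033

The gap pattern 5, 2, 5, 2, 5, 2 repeats every 2 events.
These are the Tuesdays and Sundays of each week.
Next Sunday: December 18, 2033.
Next Tuesday: December 20, 2033.
Next Sunday: December 25, 2033.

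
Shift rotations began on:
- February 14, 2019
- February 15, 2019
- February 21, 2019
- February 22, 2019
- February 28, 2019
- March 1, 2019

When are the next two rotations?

Gaps: 1, 6, 1, 6, 1 days — not constant, but cyclic with period 2.
The events fall on every Thursday and Friday.
Next Thursday: March 7, 2019.
The following Friday is March 8, 2019.

March 7, 2019; March 8, 2019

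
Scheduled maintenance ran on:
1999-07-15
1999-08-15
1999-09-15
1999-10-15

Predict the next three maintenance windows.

1999-11-15, 1999-12-15, 2000-01-15

The day-of-month is always 15 (31, 31, 30 days between events).
So this recurs on the 15th of each month.
Next: November 1999 → 1999-11-15.
December 1999: 1999-12-15.
Next: January 2000 → 2000-01-15.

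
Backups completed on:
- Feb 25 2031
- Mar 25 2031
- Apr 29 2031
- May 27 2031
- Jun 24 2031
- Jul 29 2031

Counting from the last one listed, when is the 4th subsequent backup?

Nov 25 2031

Every date is a Tuesday; gaps 28, 35, 28, 28, 35 days.
Each is the last Tuesday of its month (at least one falls on the 29th or later, ruling out '4th Tuesday').
August 2031 ends with Tuesday Aug 26 2031.
September 2031 ends with Tuesday Sep 30 2031.
October 2031 ends with Tuesday Oct 28 2031.
November 2031 ends with Tuesday Nov 25 2031.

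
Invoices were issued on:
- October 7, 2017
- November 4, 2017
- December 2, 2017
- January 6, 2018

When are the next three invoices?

Gaps: 28, 28, 35 days — a mix of 28 and 35. Every date is a Saturday.
Each is the 1st Saturday of its month.
1st Saturday of February 2018: February 3, 2018.
March 2018 — 1st Saturday is March 3, 2018.
April 2018 — 1st Saturday is April 7, 2018.

February 3, 2018; March 3, 2018; April 7, 2018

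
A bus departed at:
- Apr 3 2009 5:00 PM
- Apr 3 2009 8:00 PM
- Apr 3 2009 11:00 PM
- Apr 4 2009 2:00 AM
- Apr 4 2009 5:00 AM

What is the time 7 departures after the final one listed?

Gaps: 3, 3, 3, 3 hours — each event is 3 hours after the previous one.
Apr 4 2009 5:00 AM + 3 h = Apr 4 2009 8:00 AM.
Apr 4 2009 8:00 AM + 3 h = Apr 4 2009 11:00 AM.
Apr 4 2009 11:00 AM + 3 h = Apr 4 2009 2:00 PM.
Apr 4 2009 2:00 PM + 3 h = Apr 4 2009 5:00 PM.
Apr 4 2009 5:00 PM + 3 h = Apr 4 2009 8:00 PM.
Apr 4 2009 8:00 PM + 3 h = Apr 4 2009 11:00 PM.
Apr 4 2009 11:00 PM + 3 h = Apr 5 2009 2:00 AM.

Apr 5 2009 2:00 AM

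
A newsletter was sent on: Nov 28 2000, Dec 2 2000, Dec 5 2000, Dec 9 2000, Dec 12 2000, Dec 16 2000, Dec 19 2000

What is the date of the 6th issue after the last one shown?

Gaps: 4, 3, 4, 3, 4, 3 days — not constant, but cyclic with period 2.
The events fall on every Tuesday and Saturday.
The following Saturday is Dec 23 2000.
Next Tuesday: Dec 26 2000.
Next Saturday: Dec 30 2000.
Next Tuesday: Jan 2 2001.
The following Saturday is Jan 6 2001.
The following Tuesday is Jan 9 2001.

Jan 9 2001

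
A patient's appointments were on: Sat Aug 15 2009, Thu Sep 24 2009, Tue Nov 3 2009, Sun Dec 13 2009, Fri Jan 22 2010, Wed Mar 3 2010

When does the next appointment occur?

Mon Apr 12 2010

The spacing is 40, 40, 40, 40, 40 days — always 40 days.
Wed Mar 3 2010 + 40 days = Mon Apr 12 2010.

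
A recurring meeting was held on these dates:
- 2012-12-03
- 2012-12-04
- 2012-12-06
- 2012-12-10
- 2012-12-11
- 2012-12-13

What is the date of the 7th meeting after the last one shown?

2012-12-31

Every event lands on a Monday or Tuesday or Thursday (gaps cycle 1, 2, 4, 1, 2).
So the schedule is: every Monday, Tuesday and Thursday.
Next Monday: 2012-12-17.
The following Tuesday is 2012-12-18.
Next Thursday: 2012-12-20.
The following Monday is 2012-12-24.
Next Tuesday: 2012-12-25.
Next Thursday: 2012-12-27.
Next Monday: 2012-12-31.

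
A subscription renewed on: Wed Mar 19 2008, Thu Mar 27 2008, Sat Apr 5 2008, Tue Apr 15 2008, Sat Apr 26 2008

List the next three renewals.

Thu May 8 2008, Wed May 21 2008, Wed Jun 4 2008

The spacing grows by 1 each time: 8, 9, 10, 11 days.
Next gap: 12 days. Sat Apr 26 2008 + 12 days = Thu May 8 2008.
Next gap: 13 days. Thu May 8 2008 + 13 days = Wed May 21 2008.
Next gap: 14 days. Wed May 21 2008 + 14 days = Wed Jun 4 2008.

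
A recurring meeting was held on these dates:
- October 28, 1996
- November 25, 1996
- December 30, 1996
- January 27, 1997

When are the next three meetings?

All Mondays; the gaps (28, 35, 28) vary with month length.
This is the last Monday of each month.
February 1997 ends with Monday February 24, 1997.
March 1997 ends with Monday March 31, 1997.
Last Monday of April 1997: April 28, 1997.

February 24, 1997; March 31, 1997; April 28, 1997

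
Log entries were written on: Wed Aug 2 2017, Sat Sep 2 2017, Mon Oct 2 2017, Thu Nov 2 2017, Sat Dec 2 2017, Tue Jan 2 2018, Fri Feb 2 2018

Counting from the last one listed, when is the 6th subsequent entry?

Gaps: 31, 30, 31, 30, 31, 31 days — not constant. Every event is on the 2nd of the month.
Pattern: the 2nd of each month.
Next: March 2018 → Fri Mar 2 2018.
Next: April 2018 → Mon Apr 2 2018.
May 2018: Wed May 2 2018.
June 2018: Sat Jun 2 2018.
July 2018: Mon Jul 2 2018.
Next: August 2018 → Thu Aug 2 2018.

Thu Aug 2 2018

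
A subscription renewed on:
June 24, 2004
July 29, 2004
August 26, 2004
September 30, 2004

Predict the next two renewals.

All Thursdays; the gaps (35, 28, 35) vary with month length.
This is the last Thursday of each month.
October 2004 ends with Thursday October 28, 2004.
November 2004 ends with Thursday November 25, 2004.

October 28, 2004; November 25, 2004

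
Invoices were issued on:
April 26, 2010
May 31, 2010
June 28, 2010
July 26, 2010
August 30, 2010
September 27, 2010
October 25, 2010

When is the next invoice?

All Mondays; the gaps (35, 28, 28, 35, 28, 28) vary with month length.
This is the last Monday of each month.
Last Monday of November 2010: November 29, 2010.

November 29, 2010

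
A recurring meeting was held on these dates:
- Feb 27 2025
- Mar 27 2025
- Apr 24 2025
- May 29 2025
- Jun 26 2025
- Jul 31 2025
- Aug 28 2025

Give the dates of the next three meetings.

Sep 25 2025, Oct 30 2025, Nov 27 2025

Every date is a Thursday; gaps 28, 28, 35, 28, 35, 28 days.
Each is the last Thursday of its month (at least one falls on the 29th or later, ruling out '4th Thursday').
September 2025 ends with Thursday Sep 25 2025.
Last Thursday of October 2025: Oct 30 2025.
November 2025 ends with Thursday Nov 27 2025.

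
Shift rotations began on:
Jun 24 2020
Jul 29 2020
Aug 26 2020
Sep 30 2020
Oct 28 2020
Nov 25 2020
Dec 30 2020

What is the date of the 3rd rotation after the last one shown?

Mar 31 2021

These are Wednesdays with 35, 28, 35, 28, 28, 35-day gaps.
Each is the final Wednesday of its month — Jul 29 2020 is past the 28th, so '4th Wednesday' doesn't fit.
Last Wednesday of January 2021: Jan 27 2021.
February 2021 ends with Wednesday Feb 24 2021.
Last Wednesday of March 2021: Mar 31 2021.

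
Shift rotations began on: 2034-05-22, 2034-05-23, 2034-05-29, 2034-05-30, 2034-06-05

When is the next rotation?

Gaps: 1, 6, 1, 6 days — not constant, but cyclic with period 2.
The events fall on every Monday and Tuesday.
Next Tuesday: 2034-06-06.

2034-06-06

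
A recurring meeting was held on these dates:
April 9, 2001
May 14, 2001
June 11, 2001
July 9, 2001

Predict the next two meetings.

These are Mondays at 28- or 35-day spacing (35, 28, 28).
The pattern: 2nd Monday of the month.
2nd Monday of August 2001: August 13, 2001.
September 2001 — 2nd Monday is September 10, 2001.

August 13, 2001; September 10, 2001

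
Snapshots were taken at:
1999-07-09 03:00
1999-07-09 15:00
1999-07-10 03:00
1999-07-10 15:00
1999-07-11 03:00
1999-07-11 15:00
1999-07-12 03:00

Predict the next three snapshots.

1999-07-12 15:00, 1999-07-13 03:00, 1999-07-13 15:00

The interval is a steady 12 hours (12, 12, 12, 12, 12, 12).
1999-07-12 03:00 + 12 h = 1999-07-12 15:00.
1999-07-12 15:00 + 12 h = 1999-07-13 03:00.
1999-07-13 03:00 + 12 h = 1999-07-13 15:00.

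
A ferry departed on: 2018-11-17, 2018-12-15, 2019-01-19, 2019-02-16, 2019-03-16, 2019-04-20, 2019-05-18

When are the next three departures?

2019-06-15, 2019-07-20, 2019-08-17

Gaps: 28, 35, 28, 28, 35, 28 days — a mix of 28 and 35. Every date is a Saturday.
Each is the 3rd Saturday of its month.
June 2019 — 3rd Saturday is 2019-06-15.
3rd Saturday of July 2019: 2019-07-20.
3rd Saturday of August 2019: 2019-08-17.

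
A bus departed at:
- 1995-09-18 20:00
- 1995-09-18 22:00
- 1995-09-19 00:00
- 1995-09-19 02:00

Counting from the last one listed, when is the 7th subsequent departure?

1995-09-19 16:00

Gaps: 2, 2, 2 hours — each event is 2 hours after the previous one.
1995-09-19 02:00 + 2 h = 1995-09-19 04:00.
1995-09-19 04:00 + 2 h = 1995-09-19 06:00.
1995-09-19 06:00 + 2 h = 1995-09-19 08:00.
1995-09-19 08:00 + 2 h = 1995-09-19 10:00.
1995-09-19 10:00 + 2 h = 1995-09-19 12:00.
1995-09-19 12:00 + 2 h = 1995-09-19 14:00.
1995-09-19 14:00 + 2 h = 1995-09-19 16:00.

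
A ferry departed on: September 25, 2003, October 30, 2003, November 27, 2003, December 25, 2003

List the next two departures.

Every date is a Thursday; gaps 35, 28, 28 days.
Each is the last Thursday of its month (at least one falls on the 29th or later, ruling out '4th Thursday').
January 2004 ends with Thursday January 29, 2004.
Last Thursday of February 2004: February 26, 2004.

January 29, 2004; February 26, 2004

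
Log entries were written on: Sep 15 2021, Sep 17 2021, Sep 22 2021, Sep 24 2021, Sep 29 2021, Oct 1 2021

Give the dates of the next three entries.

Oct 6 2021, Oct 8 2021, Oct 13 2021

Gaps: 2, 5, 2, 5, 2 days — not constant, but cyclic with period 2.
The events fall on every Wednesday and Friday.
The following Wednesday is Oct 6 2021.
The following Friday is Oct 8 2021.
The following Wednesday is Oct 13 2021.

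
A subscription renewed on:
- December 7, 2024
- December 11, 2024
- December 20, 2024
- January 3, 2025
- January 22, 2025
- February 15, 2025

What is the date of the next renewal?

Intervals are 4, 9, 14, 19, 24 days — an arithmetic progression with common difference 5.
Next gap: 29 days. February 15, 2025 + 29 days = March 16, 2025.

March 16, 2025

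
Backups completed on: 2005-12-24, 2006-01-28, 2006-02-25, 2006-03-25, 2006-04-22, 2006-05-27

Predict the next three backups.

2006-06-24, 2006-07-22, 2006-08-26

Gaps: 35, 28, 28, 28, 35 days — a mix of 28 and 35. Every date is a Saturday.
Each is the 4th Saturday of its month.
4th Saturday of June 2006: 2006-06-24.
July 2006 — 4th Saturday is 2006-07-22.
August 2006 — 4th Saturday is 2006-08-26.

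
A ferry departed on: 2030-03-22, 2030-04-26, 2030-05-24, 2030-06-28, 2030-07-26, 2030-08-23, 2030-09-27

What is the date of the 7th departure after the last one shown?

2031-04-25

All dates are Fridays, 35, 28, 35, 28, 28, 35 days apart.
Specifically, the 4th Friday of each month.
October 2030 — 4th Friday is 2030-10-25.
November 2030 — 4th Friday is 2030-11-22.
4th Friday of December 2030: 2030-12-27.
January 2031 — 4th Friday is 2031-01-24.
4th Friday of February 2031: 2031-02-28.
March 2031 — 4th Friday is 2031-03-28.
4th Friday of April 2031: 2031-04-25.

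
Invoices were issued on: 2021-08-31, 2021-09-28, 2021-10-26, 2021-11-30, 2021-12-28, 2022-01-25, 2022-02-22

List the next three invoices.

2022-03-29, 2022-04-26, 2022-05-31

Every date is a Tuesday; gaps 28, 28, 35, 28, 28, 28 days.
Each is the last Tuesday of its month (at least one falls on the 29th or later, ruling out '4th Tuesday').
Last Tuesday of March 2022: 2022-03-29.
Last Tuesday of April 2022: 2022-04-26.
Last Tuesday of May 2022: 2022-05-31.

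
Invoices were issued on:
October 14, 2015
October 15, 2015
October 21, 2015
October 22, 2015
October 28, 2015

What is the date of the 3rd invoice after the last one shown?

November 5, 2015

Gaps: 1, 6, 1, 6 days — not constant, but cyclic with period 2.
The events fall on every Wednesday and Thursday.
Next Thursday: October 29, 2015.
Next Wednesday: November 4, 2015.
The following Thursday is November 5, 2015.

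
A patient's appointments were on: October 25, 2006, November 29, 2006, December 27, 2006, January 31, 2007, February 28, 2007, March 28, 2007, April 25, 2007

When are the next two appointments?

May 30, 2007; June 27, 2007

All Wednesdays; the gaps (35, 28, 35, 28, 28, 28) vary with month length.
This is the last Wednesday of each month.
Last Wednesday of May 2007: May 30, 2007.
June 2007 ends with Wednesday June 27, 2007.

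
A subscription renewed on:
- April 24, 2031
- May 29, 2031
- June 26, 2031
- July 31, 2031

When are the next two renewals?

All Thursdays; the gaps (35, 28, 35) vary with month length.
This is the last Thursday of each month.
Last Thursday of August 2031: August 28, 2031.
September 2031 ends with Thursday September 25, 2031.

August 28, 2031; September 25, 2031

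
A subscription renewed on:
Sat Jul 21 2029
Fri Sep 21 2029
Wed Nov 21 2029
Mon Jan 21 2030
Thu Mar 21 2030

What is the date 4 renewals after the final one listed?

Gaps: 62, 61, 61, 59 days — not constant. Every event is on the 21st of the month.
Pattern: the 21st of every 2 months.
Next: May 2030 → Tue May 21 2030.
Next: July 2030 → Sun Jul 21 2030.
September 2030: Sat Sep 21 2030.
November 2030: Thu Nov 21 2030.

Thu Nov 21 2030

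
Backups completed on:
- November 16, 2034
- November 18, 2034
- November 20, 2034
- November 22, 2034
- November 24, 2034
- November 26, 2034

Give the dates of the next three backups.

Every event comes 2 days after the last (2, 2, 2, 2, 2).
November 26, 2034 + 2 days = November 28, 2034.
November 28, 2034 + 2 days = November 30, 2034.
November 30, 2034 + 2 days = December 2, 2034.

November 28, 2034; November 30, 2034; December 2, 2034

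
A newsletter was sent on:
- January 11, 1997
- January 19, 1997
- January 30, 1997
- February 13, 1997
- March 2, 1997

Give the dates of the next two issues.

March 22, 1997; April 14, 1997

Gaps: 8, 11, 14, 17 days — each gap is 3 larger than the previous one.
Next gap: 20 days. March 2, 1997 + 20 days = March 22, 1997.
Next gap: 23 days. March 22, 1997 + 23 days = April 14, 1997.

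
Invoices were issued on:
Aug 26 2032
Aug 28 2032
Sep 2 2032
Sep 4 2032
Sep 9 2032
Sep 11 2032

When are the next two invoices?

Sep 16 2032, Sep 18 2032

Gaps: 2, 5, 2, 5, 2 days — not constant, but cyclic with period 2.
The events fall on every Thursday and Saturday.
Next Thursday: Sep 16 2032.
The following Saturday is Sep 18 2032.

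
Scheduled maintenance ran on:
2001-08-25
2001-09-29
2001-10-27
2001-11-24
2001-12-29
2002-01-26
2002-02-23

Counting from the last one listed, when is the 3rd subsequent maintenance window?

2002-05-25

These are Saturdays with 35, 28, 28, 35, 28, 28-day gaps.
Each is the final Saturday of its month — 2001-09-29 is past the 28th, so '4th Saturday' doesn't fit.
Last Saturday of March 2002: 2002-03-30.
April 2002 ends with Saturday 2002-04-27.
May 2002 ends with Saturday 2002-05-25.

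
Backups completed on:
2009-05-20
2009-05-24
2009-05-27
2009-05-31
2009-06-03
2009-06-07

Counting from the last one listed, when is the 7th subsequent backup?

Every event lands on a Wednesday or Sunday (gaps cycle 4, 3, 4, 3, 4).
So the schedule is: every Wednesday and Sunday.
Next Wednesday: 2009-06-10.
The following Sunday is 2009-06-14.
The following Wednesday is 2009-06-17.
Next Sunday: 2009-06-21.
Next Wednesday: 2009-06-24.
The following Sunday is 2009-06-28.
Next Wednesday: 2009-07-01.

2009-07-01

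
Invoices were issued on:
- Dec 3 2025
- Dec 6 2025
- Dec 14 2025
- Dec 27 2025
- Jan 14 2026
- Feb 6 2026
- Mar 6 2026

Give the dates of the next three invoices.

Gaps: 3, 8, 13, 18, 23, 28 days — each gap is 5 larger than the previous one.
Next gap: 33 days. Mar 6 2026 + 33 days = Apr 8 2026.
Next gap: 38 days. Apr 8 2026 + 38 days = May 16 2026.
Next gap: 43 days. May 16 2026 + 43 days = Jun 28 2026.

Apr 8 2026, May 16 2026, Jun 28 2026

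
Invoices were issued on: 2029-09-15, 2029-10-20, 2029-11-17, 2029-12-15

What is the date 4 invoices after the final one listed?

All dates are Saturdays, 35, 28, 28 days apart.
Specifically, the 3rd Saturday of each month.
January 2030 — 3rd Saturday is 2030-01-19.
3rd Saturday of February 2030: 2030-02-16.
March 2030 — 3rd Saturday is 2030-03-16.
3rd Saturday of April 2030: 2030-04-20.

2030-04-20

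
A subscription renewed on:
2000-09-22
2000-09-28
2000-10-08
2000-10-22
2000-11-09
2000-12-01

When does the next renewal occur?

2000-12-27

Intervals are 6, 10, 14, 18, 22 days — an arithmetic progression with common difference 4.
Next gap: 26 days. 2000-12-01 + 26 days = 2000-12-27.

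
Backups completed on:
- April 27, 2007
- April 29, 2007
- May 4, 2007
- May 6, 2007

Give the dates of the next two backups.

The gap pattern 2, 5, 2 repeats every 2 events.
These are the Fridays and Sundays of each week.
The following Friday is May 11, 2007.
The following Sunday is May 13, 2007.

May 11, 2007; May 13, 2007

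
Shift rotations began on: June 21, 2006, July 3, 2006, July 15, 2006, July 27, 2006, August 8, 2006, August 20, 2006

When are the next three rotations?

September 1, 2006; September 13, 2006; September 25, 2006

The spacing is 12, 12, 12, 12, 12 days — always 12 days.
August 20, 2006 + 12 days = September 1, 2006.
September 1, 2006 + 12 days = September 13, 2006.
September 13, 2006 + 12 days = September 25, 2006.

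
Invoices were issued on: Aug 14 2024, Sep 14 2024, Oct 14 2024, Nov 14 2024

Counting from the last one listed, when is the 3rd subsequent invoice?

Feb 14 2025

The day-of-month is always 14 (31, 30, 31 days between events).
So this recurs on the 14th of each month.
Next: December 2024 → Dec 14 2024.
January 2025: Jan 14 2025.
Next: February 2025 → Feb 14 2025.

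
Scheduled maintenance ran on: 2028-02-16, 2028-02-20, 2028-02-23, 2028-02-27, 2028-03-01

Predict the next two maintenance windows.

2028-03-05, 2028-03-08

Gaps: 4, 3, 4, 3 days — not constant, but cyclic with period 2.
The events fall on every Wednesday and Sunday.
The following Sunday is 2028-03-05.
The following Wednesday is 2028-03-08.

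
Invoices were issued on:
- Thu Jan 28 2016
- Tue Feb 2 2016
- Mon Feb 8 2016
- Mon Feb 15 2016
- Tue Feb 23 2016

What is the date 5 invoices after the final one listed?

Mon Apr 18 2016

The spacing grows by 1 each time: 5, 6, 7, 8 days.
Next gap: 9 days. Tue Feb 23 2016 + 9 days = Thu Mar 3 2016.
Next gap: 10 days. Thu Mar 3 2016 + 10 days = Sun Mar 13 2016.
Next gap: 11 days. Sun Mar 13 2016 + 11 days = Thu Mar 24 2016.
Next gap: 12 days. Thu Mar 24 2016 + 12 days = Tue Apr 5 2016.
Next gap: 13 days. Tue Apr 5 2016 + 13 days = Mon Apr 18 2016.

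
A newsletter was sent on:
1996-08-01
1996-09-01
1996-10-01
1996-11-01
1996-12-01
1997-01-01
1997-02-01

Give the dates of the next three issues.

Gaps: 31, 30, 31, 30, 31, 31 days — not constant. Every event is on the 1st of the month.
Pattern: the 1st of each month.
Next: March 1997 → 1997-03-01.
Next: April 1997 → 1997-04-01.
May 1997: 1997-05-01.

1997-03-01, 1997-04-01, 1997-05-01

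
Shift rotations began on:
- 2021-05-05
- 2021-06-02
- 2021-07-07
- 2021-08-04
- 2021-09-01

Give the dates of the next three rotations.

2021-10-06, 2021-11-03, 2021-12-01

All dates are Wednesdays, 28, 35, 28, 28 days apart.
Specifically, the 1st Wednesday of each month.
1st Wednesday of October 2021: 2021-10-06.
1st Wednesday of November 2021: 2021-11-03.
December 2021 — 1st Wednesday is 2021-12-01.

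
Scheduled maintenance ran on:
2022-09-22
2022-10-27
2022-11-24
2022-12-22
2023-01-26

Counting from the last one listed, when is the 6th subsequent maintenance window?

2023-07-27

These are Thursdays at 28- or 35-day spacing (35, 28, 28, 35).
The pattern: 4th Thursday of the month.
4th Thursday of February 2023: 2023-02-23.
4th Thursday of March 2023: 2023-03-23.
4th Thursday of April 2023: 2023-04-27.
4th Thursday of May 2023: 2023-05-25.
4th Thursday of June 2023: 2023-06-22.
4th Thursday of July 2023: 2023-07-27.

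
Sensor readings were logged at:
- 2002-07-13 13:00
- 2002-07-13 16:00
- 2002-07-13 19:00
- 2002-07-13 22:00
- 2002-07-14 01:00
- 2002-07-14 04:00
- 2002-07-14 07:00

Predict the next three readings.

The interval is a steady 3 hours (3, 3, 3, 3, 3, 3).
2002-07-14 07:00 + 3 h = 2002-07-14 10:00.
2002-07-14 10:00 + 3 h = 2002-07-14 13:00.
2002-07-14 13:00 + 3 h = 2002-07-14 16:00.

2002-07-14 10:00, 2002-07-14 13:00, 2002-07-14 16:00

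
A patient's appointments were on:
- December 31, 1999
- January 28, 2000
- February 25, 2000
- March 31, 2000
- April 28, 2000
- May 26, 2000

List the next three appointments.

Every date is a Friday; gaps 28, 28, 35, 28, 28 days.
Each is the last Friday of its month (at least one falls on the 29th or later, ruling out '4th Friday').
June 2000 ends with Friday June 30, 2000.
July 2000 ends with Friday July 28, 2000.
August 2000 ends with Friday August 25, 2000.

June 30, 2000; July 28, 2000; August 25, 2000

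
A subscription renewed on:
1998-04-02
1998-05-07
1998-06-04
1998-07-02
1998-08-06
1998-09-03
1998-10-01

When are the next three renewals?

1998-11-05, 1998-12-03, 1999-01-07

These are Thursdays at 28- or 35-day spacing (35, 28, 28, 35, 28, 28).
The pattern: 1st Thursday of the month.
November 1998 — 1st Thursday is 1998-11-05.
December 1998 — 1st Thursday is 1998-12-03.
January 1999 — 1st Thursday is 1999-01-07.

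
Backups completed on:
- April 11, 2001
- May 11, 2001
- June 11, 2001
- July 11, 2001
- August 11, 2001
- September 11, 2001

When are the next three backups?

October 11, 2001; November 11, 2001; December 11, 2001

Each date is the 11th; the gaps (30, 31, 30, 31, 31) track the month lengths.
The rule is the 11th of each month.
October 2001: October 11, 2001.
Next: November 2001 → November 11, 2001.
December 2001: December 11, 2001.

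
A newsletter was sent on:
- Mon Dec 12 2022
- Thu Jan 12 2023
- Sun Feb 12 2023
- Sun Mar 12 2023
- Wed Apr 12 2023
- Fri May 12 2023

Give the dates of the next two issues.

Mon Jun 12 2023, Wed Jul 12 2023

Each date is the 12th; the gaps (31, 31, 28, 31, 30) track the month lengths.
The rule is the 12th of each month.
Next: June 2023 → Mon Jun 12 2023.
July 2023: Wed Jul 12 2023.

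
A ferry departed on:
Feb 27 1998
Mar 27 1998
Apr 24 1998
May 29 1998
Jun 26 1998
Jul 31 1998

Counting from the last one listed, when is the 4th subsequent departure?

Every date is a Friday; gaps 28, 28, 35, 28, 35 days.
Each is the last Friday of its month (at least one falls on the 29th or later, ruling out '4th Friday').
August 1998 ends with Friday Aug 28 1998.
September 1998 ends with Friday Sep 25 1998.
October 1998 ends with Friday Oct 30 1998.
Last Friday of November 1998: Nov 27 1998.

Nov 27 1998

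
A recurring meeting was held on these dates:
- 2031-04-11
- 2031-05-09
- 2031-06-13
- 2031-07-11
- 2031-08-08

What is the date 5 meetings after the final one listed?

2032-01-09

These are Fridays at 28- or 35-day spacing (28, 35, 28, 28).
The pattern: 2nd Friday of the month.
September 2031 — 2nd Friday is 2031-09-12.
October 2031 — 2nd Friday is 2031-10-10.
2nd Friday of November 2031: 2031-11-14.
2nd Friday of December 2031: 2031-12-12.
2nd Friday of January 2032: 2032-01-09.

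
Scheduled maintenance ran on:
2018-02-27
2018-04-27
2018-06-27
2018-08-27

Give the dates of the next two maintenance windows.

2018-10-27, 2018-12-27

Gaps: 59, 61, 61 days — not constant. Every event is on the 27th of the month.
Pattern: the 27th of every 2 months.
October 2018: 2018-10-27.
December 2018: 2018-12-27.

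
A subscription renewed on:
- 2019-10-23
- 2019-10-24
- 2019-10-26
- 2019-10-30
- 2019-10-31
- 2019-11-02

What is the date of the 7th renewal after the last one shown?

2019-11-20

Every event lands on a Wednesday or Thursday or Saturday (gaps cycle 1, 2, 4, 1, 2).
So the schedule is: every Wednesday, Thursday and Saturday.
Next Wednesday: 2019-11-06.
The following Thursday is 2019-11-07.
Next Saturday: 2019-11-09.
Next Wednesday: 2019-11-13.
The following Thursday is 2019-11-14.
Next Saturday: 2019-11-16.
Next Wednesday: 2019-11-20.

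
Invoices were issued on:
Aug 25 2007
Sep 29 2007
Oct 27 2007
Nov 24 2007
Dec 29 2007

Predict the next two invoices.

Jan 26 2008, Feb 23 2008

These are Saturdays with 35, 28, 28, 35-day gaps.
Each is the final Saturday of its month — Sep 29 2007 is past the 28th, so '4th Saturday' doesn't fit.
January 2008 ends with Saturday Jan 26 2008.
Last Saturday of February 2008: Feb 23 2008.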